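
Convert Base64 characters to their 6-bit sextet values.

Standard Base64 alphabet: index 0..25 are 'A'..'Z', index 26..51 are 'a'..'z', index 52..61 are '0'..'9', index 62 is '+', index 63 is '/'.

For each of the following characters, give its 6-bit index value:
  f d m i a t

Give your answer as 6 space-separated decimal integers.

Answer: 31 29 38 34 26 45

Derivation:
'f': a..z range, 26 + ord('f') − ord('a') = 31
'd': a..z range, 26 + ord('d') − ord('a') = 29
'm': a..z range, 26 + ord('m') − ord('a') = 38
'i': a..z range, 26 + ord('i') − ord('a') = 34
'a': a..z range, 26 + ord('a') − ord('a') = 26
't': a..z range, 26 + ord('t') − ord('a') = 45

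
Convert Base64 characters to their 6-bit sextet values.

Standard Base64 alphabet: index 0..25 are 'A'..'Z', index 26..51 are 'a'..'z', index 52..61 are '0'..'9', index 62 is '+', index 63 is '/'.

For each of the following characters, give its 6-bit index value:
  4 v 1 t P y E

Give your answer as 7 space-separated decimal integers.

Answer: 56 47 53 45 15 50 4

Derivation:
'4': 0..9 range, 52 + ord('4') − ord('0') = 56
'v': a..z range, 26 + ord('v') − ord('a') = 47
'1': 0..9 range, 52 + ord('1') − ord('0') = 53
't': a..z range, 26 + ord('t') − ord('a') = 45
'P': A..Z range, ord('P') − ord('A') = 15
'y': a..z range, 26 + ord('y') − ord('a') = 50
'E': A..Z range, ord('E') − ord('A') = 4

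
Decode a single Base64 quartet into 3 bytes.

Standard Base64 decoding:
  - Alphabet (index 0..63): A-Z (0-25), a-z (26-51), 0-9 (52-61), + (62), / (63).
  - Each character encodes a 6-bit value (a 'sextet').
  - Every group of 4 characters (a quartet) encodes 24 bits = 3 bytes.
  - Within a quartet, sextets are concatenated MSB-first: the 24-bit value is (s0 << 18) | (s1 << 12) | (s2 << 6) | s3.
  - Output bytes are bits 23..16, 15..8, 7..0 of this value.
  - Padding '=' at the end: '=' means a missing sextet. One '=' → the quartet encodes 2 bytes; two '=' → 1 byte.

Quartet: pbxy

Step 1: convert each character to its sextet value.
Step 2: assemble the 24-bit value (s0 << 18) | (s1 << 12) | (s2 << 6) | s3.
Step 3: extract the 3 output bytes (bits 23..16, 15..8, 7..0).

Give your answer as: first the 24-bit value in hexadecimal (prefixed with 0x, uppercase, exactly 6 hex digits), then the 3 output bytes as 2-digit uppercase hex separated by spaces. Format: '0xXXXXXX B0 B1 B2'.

Sextets: p=41, b=27, x=49, y=50
24-bit: (41<<18) | (27<<12) | (49<<6) | 50
      = 0xA40000 | 0x01B000 | 0x000C40 | 0x000032
      = 0xA5BC72
Bytes: (v>>16)&0xFF=A5, (v>>8)&0xFF=BC, v&0xFF=72

Answer: 0xA5BC72 A5 BC 72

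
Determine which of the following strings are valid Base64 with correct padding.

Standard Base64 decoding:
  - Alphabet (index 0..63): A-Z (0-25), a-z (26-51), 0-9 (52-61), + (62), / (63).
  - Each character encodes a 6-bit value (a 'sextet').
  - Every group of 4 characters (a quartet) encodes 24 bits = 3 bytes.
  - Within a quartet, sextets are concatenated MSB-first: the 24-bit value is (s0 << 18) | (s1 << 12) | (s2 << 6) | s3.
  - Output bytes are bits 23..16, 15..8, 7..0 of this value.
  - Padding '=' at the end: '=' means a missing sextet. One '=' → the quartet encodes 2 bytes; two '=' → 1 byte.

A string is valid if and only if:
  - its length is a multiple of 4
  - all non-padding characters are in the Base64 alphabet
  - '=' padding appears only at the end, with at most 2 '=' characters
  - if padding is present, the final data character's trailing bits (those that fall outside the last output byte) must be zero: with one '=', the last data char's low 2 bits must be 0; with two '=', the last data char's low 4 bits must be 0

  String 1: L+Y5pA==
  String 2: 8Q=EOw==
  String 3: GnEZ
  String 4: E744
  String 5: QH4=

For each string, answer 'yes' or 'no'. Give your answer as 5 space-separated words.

Answer: yes no yes yes yes

Derivation:
String 1: 'L+Y5pA==' → valid
String 2: '8Q=EOw==' → invalid (bad char(s): ['=']; '=' in middle)
String 3: 'GnEZ' → valid
String 4: 'E744' → valid
String 5: 'QH4=' → valid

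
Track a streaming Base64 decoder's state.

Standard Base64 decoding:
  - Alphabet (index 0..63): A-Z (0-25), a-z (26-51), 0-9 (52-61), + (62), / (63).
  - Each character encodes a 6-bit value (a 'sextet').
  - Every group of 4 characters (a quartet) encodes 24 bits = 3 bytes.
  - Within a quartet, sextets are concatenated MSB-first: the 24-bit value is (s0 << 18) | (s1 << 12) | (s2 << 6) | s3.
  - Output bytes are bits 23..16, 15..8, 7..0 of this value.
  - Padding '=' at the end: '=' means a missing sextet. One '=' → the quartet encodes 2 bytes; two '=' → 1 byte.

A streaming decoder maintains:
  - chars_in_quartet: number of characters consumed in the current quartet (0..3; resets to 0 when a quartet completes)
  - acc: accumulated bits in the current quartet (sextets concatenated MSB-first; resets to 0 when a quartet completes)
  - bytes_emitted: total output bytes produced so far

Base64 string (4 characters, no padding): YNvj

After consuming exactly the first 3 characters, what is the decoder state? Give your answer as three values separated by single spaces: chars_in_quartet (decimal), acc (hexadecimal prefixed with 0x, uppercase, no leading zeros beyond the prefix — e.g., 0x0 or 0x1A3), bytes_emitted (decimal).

Answer: 3 0x1836F 0

Derivation:
After char 0 ('Y'=24): chars_in_quartet=1 acc=0x18 bytes_emitted=0
After char 1 ('N'=13): chars_in_quartet=2 acc=0x60D bytes_emitted=0
After char 2 ('v'=47): chars_in_quartet=3 acc=0x1836F bytes_emitted=0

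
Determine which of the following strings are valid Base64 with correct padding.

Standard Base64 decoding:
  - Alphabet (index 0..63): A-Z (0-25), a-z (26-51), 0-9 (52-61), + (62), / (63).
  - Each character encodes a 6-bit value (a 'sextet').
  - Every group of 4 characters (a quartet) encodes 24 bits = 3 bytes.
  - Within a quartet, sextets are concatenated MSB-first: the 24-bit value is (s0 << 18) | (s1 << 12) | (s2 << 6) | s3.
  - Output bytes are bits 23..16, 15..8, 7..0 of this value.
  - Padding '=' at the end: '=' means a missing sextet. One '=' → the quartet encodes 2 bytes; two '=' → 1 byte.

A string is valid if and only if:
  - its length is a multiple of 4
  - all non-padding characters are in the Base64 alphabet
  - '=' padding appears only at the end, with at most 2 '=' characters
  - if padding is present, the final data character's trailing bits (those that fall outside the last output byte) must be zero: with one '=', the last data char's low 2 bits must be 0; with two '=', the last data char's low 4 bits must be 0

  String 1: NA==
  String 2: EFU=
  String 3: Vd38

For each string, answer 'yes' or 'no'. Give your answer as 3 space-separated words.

String 1: 'NA==' → valid
String 2: 'EFU=' → valid
String 3: 'Vd38' → valid

Answer: yes yes yes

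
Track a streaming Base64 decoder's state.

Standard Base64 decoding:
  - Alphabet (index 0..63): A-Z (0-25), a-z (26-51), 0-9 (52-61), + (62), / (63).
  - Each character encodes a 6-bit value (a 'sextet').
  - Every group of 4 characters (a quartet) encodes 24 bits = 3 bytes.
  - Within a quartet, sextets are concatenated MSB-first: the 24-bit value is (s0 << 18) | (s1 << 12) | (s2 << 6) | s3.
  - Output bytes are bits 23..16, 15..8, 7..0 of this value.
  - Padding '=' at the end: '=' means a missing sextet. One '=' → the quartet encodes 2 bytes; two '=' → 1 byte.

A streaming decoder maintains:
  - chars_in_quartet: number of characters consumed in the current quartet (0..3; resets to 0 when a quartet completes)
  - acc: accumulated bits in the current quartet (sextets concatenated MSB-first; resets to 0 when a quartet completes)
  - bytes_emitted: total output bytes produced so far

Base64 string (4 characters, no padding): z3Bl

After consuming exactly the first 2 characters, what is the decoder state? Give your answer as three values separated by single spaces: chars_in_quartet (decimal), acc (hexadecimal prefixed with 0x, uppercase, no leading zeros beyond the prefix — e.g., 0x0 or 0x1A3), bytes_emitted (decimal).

After char 0 ('z'=51): chars_in_quartet=1 acc=0x33 bytes_emitted=0
After char 1 ('3'=55): chars_in_quartet=2 acc=0xCF7 bytes_emitted=0

Answer: 2 0xCF7 0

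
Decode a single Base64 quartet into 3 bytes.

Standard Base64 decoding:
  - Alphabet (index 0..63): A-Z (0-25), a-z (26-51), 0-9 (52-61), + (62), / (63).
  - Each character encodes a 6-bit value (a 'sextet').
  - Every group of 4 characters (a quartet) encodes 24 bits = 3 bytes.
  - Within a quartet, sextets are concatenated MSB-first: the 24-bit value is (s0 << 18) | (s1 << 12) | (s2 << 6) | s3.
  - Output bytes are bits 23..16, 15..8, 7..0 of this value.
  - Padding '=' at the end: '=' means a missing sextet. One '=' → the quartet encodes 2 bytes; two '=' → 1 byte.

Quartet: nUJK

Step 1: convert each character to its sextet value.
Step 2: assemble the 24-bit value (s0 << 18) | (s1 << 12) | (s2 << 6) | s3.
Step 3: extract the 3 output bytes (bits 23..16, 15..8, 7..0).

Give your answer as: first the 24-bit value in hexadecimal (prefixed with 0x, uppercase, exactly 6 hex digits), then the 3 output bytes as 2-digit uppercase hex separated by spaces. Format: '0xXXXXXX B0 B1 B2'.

Sextets: n=39, U=20, J=9, K=10
24-bit: (39<<18) | (20<<12) | (9<<6) | 10
      = 0x9C0000 | 0x014000 | 0x000240 | 0x00000A
      = 0x9D424A
Bytes: (v>>16)&0xFF=9D, (v>>8)&0xFF=42, v&0xFF=4A

Answer: 0x9D424A 9D 42 4A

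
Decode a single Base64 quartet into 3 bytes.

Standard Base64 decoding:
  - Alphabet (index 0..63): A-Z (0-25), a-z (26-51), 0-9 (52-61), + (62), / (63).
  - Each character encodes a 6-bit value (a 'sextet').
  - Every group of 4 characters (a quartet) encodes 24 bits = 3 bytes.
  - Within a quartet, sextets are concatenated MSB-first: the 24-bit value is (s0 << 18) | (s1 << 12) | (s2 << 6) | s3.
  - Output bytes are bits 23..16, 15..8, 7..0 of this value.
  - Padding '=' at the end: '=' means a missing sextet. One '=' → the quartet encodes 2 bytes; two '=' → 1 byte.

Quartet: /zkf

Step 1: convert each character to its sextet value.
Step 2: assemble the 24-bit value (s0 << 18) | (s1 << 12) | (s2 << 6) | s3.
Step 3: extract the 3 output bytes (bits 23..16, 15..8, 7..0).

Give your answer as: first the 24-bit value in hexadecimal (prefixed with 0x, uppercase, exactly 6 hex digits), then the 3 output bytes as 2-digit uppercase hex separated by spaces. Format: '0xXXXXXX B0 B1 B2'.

Answer: 0xFF391F FF 39 1F

Derivation:
Sextets: /=63, z=51, k=36, f=31
24-bit: (63<<18) | (51<<12) | (36<<6) | 31
      = 0xFC0000 | 0x033000 | 0x000900 | 0x00001F
      = 0xFF391F
Bytes: (v>>16)&0xFF=FF, (v>>8)&0xFF=39, v&0xFF=1F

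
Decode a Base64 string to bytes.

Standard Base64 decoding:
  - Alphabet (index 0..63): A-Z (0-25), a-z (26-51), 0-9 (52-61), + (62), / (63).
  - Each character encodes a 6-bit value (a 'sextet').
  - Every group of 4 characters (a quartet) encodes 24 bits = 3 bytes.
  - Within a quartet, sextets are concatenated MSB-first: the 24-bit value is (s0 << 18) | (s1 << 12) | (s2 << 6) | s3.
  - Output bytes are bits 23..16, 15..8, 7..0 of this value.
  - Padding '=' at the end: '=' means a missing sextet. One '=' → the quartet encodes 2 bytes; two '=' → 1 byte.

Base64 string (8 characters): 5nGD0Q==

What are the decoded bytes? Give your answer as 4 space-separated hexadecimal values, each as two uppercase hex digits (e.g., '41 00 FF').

Answer: E6 71 83 D1

Derivation:
After char 0 ('5'=57): chars_in_quartet=1 acc=0x39 bytes_emitted=0
After char 1 ('n'=39): chars_in_quartet=2 acc=0xE67 bytes_emitted=0
After char 2 ('G'=6): chars_in_quartet=3 acc=0x399C6 bytes_emitted=0
After char 3 ('D'=3): chars_in_quartet=4 acc=0xE67183 -> emit E6 71 83, reset; bytes_emitted=3
After char 4 ('0'=52): chars_in_quartet=1 acc=0x34 bytes_emitted=3
After char 5 ('Q'=16): chars_in_quartet=2 acc=0xD10 bytes_emitted=3
Padding '==': partial quartet acc=0xD10 -> emit D1; bytes_emitted=4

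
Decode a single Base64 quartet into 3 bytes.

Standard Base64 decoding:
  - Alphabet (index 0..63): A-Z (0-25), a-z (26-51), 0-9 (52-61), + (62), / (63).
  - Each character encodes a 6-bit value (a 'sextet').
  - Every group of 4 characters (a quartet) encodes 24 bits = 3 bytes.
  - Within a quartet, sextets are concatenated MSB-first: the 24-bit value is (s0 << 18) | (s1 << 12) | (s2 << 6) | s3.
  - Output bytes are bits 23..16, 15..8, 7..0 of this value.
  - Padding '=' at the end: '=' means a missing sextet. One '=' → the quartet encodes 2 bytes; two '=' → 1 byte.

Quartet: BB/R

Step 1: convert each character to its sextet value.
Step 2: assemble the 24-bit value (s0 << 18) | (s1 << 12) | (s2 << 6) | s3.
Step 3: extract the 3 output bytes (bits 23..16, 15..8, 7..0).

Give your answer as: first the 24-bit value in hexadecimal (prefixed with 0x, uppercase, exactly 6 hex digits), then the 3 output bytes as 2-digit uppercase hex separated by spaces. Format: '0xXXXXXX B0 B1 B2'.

Sextets: B=1, B=1, /=63, R=17
24-bit: (1<<18) | (1<<12) | (63<<6) | 17
      = 0x040000 | 0x001000 | 0x000FC0 | 0x000011
      = 0x041FD1
Bytes: (v>>16)&0xFF=04, (v>>8)&0xFF=1F, v&0xFF=D1

Answer: 0x041FD1 04 1F D1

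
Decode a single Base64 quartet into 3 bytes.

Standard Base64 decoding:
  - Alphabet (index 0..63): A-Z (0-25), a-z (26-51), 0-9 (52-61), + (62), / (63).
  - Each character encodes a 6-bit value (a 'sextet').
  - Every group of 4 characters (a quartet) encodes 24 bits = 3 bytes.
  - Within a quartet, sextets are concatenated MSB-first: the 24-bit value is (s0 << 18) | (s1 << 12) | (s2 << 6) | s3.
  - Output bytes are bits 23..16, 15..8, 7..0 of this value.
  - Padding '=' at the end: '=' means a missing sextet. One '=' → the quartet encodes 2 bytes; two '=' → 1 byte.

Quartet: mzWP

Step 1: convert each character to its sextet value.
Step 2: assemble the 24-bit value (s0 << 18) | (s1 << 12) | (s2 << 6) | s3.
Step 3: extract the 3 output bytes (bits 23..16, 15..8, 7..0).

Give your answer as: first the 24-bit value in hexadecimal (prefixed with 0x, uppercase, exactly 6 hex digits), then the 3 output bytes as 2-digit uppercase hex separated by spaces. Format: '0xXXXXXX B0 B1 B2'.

Answer: 0x9B358F 9B 35 8F

Derivation:
Sextets: m=38, z=51, W=22, P=15
24-bit: (38<<18) | (51<<12) | (22<<6) | 15
      = 0x980000 | 0x033000 | 0x000580 | 0x00000F
      = 0x9B358F
Bytes: (v>>16)&0xFF=9B, (v>>8)&0xFF=35, v&0xFF=8F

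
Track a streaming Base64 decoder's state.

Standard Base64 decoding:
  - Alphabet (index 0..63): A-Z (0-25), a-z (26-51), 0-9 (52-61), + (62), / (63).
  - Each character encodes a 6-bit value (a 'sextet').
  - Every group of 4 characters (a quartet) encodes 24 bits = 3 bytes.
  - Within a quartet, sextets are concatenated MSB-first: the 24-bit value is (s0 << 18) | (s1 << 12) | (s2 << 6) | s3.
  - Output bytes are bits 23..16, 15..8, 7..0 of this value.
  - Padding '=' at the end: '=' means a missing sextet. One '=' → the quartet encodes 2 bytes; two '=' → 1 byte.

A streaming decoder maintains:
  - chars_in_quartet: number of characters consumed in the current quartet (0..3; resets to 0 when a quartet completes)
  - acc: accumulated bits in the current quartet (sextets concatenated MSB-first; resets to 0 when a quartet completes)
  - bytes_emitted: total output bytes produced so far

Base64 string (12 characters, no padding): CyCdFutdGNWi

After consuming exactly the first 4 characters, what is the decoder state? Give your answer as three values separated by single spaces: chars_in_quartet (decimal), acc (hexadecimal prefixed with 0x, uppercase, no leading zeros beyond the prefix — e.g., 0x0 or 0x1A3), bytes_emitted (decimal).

Answer: 0 0x0 3

Derivation:
After char 0 ('C'=2): chars_in_quartet=1 acc=0x2 bytes_emitted=0
After char 1 ('y'=50): chars_in_quartet=2 acc=0xB2 bytes_emitted=0
After char 2 ('C'=2): chars_in_quartet=3 acc=0x2C82 bytes_emitted=0
After char 3 ('d'=29): chars_in_quartet=4 acc=0xB209D -> emit 0B 20 9D, reset; bytes_emitted=3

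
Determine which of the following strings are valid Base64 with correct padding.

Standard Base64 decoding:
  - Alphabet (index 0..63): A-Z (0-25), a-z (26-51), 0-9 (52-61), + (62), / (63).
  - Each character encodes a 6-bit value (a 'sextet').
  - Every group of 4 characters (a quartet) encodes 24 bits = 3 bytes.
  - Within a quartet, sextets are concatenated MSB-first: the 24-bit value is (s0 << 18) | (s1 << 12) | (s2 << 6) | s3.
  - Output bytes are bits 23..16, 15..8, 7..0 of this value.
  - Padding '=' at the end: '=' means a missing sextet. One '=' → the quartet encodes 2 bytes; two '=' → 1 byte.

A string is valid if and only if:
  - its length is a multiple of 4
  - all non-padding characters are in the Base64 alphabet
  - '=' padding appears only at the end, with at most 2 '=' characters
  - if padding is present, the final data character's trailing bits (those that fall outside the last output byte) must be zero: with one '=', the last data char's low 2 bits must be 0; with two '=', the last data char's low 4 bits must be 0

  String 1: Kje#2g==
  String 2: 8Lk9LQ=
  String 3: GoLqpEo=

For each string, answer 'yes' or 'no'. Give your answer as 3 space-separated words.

String 1: 'Kje#2g==' → invalid (bad char(s): ['#'])
String 2: '8Lk9LQ=' → invalid (len=7 not mult of 4)
String 3: 'GoLqpEo=' → valid

Answer: no no yes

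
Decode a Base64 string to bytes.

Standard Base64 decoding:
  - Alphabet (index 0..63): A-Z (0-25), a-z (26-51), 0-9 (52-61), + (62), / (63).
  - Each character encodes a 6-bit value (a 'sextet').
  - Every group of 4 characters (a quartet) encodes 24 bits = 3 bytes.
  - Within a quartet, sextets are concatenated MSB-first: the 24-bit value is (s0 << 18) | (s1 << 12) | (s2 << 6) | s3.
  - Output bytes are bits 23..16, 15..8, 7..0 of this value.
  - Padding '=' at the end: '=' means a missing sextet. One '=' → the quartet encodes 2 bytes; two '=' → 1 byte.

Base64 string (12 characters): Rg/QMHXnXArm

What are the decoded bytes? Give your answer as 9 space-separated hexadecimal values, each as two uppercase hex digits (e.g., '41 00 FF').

After char 0 ('R'=17): chars_in_quartet=1 acc=0x11 bytes_emitted=0
After char 1 ('g'=32): chars_in_quartet=2 acc=0x460 bytes_emitted=0
After char 2 ('/'=63): chars_in_quartet=3 acc=0x1183F bytes_emitted=0
After char 3 ('Q'=16): chars_in_quartet=4 acc=0x460FD0 -> emit 46 0F D0, reset; bytes_emitted=3
After char 4 ('M'=12): chars_in_quartet=1 acc=0xC bytes_emitted=3
After char 5 ('H'=7): chars_in_quartet=2 acc=0x307 bytes_emitted=3
After char 6 ('X'=23): chars_in_quartet=3 acc=0xC1D7 bytes_emitted=3
After char 7 ('n'=39): chars_in_quartet=4 acc=0x3075E7 -> emit 30 75 E7, reset; bytes_emitted=6
After char 8 ('X'=23): chars_in_quartet=1 acc=0x17 bytes_emitted=6
After char 9 ('A'=0): chars_in_quartet=2 acc=0x5C0 bytes_emitted=6
After char 10 ('r'=43): chars_in_quartet=3 acc=0x1702B bytes_emitted=6
After char 11 ('m'=38): chars_in_quartet=4 acc=0x5C0AE6 -> emit 5C 0A E6, reset; bytes_emitted=9

Answer: 46 0F D0 30 75 E7 5C 0A E6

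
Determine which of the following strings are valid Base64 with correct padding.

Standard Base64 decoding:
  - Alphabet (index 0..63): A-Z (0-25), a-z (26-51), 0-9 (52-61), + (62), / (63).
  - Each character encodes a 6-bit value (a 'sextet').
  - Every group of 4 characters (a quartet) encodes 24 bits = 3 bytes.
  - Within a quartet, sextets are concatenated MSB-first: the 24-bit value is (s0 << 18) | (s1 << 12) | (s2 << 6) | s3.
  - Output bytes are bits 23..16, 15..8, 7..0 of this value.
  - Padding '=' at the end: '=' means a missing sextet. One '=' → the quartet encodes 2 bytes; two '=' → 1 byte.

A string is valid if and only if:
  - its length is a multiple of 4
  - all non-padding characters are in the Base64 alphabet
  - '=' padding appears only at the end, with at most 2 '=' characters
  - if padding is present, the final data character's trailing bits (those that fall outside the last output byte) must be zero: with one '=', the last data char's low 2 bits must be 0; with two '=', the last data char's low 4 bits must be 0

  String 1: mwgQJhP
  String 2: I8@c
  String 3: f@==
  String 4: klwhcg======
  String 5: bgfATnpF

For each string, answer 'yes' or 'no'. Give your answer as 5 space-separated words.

Answer: no no no no yes

Derivation:
String 1: 'mwgQJhP' → invalid (len=7 not mult of 4)
String 2: 'I8@c' → invalid (bad char(s): ['@'])
String 3: 'f@==' → invalid (bad char(s): ['@'])
String 4: 'klwhcg======' → invalid (6 pad chars (max 2))
String 5: 'bgfATnpF' → valid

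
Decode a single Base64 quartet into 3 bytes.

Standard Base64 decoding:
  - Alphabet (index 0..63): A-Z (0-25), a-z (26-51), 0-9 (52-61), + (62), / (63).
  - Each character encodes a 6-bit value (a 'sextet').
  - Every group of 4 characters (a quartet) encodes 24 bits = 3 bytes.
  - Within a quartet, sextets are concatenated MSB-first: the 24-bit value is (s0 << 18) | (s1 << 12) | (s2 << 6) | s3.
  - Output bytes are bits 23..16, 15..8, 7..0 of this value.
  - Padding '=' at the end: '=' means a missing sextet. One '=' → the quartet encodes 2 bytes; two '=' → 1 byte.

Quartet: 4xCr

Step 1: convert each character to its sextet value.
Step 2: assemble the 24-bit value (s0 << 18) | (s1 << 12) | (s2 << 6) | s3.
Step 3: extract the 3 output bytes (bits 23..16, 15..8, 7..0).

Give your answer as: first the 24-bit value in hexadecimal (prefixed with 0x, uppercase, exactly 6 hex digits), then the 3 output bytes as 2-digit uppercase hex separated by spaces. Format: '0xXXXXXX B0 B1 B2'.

Sextets: 4=56, x=49, C=2, r=43
24-bit: (56<<18) | (49<<12) | (2<<6) | 43
      = 0xE00000 | 0x031000 | 0x000080 | 0x00002B
      = 0xE310AB
Bytes: (v>>16)&0xFF=E3, (v>>8)&0xFF=10, v&0xFF=AB

Answer: 0xE310AB E3 10 AB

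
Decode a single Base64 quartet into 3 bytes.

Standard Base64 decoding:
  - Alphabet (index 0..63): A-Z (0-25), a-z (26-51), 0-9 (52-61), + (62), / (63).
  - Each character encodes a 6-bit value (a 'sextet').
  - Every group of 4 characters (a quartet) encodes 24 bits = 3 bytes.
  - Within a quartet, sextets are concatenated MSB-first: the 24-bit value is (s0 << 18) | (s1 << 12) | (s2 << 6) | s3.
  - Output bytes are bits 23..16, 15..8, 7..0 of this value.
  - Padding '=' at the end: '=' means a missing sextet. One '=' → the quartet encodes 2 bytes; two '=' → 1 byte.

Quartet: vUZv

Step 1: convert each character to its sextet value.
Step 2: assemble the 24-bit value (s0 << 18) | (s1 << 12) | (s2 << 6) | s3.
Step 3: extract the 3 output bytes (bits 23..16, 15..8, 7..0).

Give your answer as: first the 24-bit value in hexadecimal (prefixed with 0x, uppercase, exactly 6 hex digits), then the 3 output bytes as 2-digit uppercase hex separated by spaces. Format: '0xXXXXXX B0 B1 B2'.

Answer: 0xBD466F BD 46 6F

Derivation:
Sextets: v=47, U=20, Z=25, v=47
24-bit: (47<<18) | (20<<12) | (25<<6) | 47
      = 0xBC0000 | 0x014000 | 0x000640 | 0x00002F
      = 0xBD466F
Bytes: (v>>16)&0xFF=BD, (v>>8)&0xFF=46, v&0xFF=6F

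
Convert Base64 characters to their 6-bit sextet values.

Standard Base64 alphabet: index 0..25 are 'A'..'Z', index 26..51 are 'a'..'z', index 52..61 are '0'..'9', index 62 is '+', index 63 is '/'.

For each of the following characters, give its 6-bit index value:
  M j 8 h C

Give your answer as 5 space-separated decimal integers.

'M': A..Z range, ord('M') − ord('A') = 12
'j': a..z range, 26 + ord('j') − ord('a') = 35
'8': 0..9 range, 52 + ord('8') − ord('0') = 60
'h': a..z range, 26 + ord('h') − ord('a') = 33
'C': A..Z range, ord('C') − ord('A') = 2

Answer: 12 35 60 33 2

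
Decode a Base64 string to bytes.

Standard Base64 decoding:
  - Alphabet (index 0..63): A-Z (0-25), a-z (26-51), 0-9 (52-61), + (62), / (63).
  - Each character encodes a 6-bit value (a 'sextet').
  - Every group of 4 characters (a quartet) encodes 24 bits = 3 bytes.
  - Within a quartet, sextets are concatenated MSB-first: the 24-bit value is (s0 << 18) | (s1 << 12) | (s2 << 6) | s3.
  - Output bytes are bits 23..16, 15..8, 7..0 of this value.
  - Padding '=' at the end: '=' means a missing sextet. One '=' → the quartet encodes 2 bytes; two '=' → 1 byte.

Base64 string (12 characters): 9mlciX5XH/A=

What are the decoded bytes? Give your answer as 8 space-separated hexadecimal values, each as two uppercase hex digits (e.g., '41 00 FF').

After char 0 ('9'=61): chars_in_quartet=1 acc=0x3D bytes_emitted=0
After char 1 ('m'=38): chars_in_quartet=2 acc=0xF66 bytes_emitted=0
After char 2 ('l'=37): chars_in_quartet=3 acc=0x3D9A5 bytes_emitted=0
After char 3 ('c'=28): chars_in_quartet=4 acc=0xF6695C -> emit F6 69 5C, reset; bytes_emitted=3
After char 4 ('i'=34): chars_in_quartet=1 acc=0x22 bytes_emitted=3
After char 5 ('X'=23): chars_in_quartet=2 acc=0x897 bytes_emitted=3
After char 6 ('5'=57): chars_in_quartet=3 acc=0x225F9 bytes_emitted=3
After char 7 ('X'=23): chars_in_quartet=4 acc=0x897E57 -> emit 89 7E 57, reset; bytes_emitted=6
After char 8 ('H'=7): chars_in_quartet=1 acc=0x7 bytes_emitted=6
After char 9 ('/'=63): chars_in_quartet=2 acc=0x1FF bytes_emitted=6
After char 10 ('A'=0): chars_in_quartet=3 acc=0x7FC0 bytes_emitted=6
Padding '=': partial quartet acc=0x7FC0 -> emit 1F F0; bytes_emitted=8

Answer: F6 69 5C 89 7E 57 1F F0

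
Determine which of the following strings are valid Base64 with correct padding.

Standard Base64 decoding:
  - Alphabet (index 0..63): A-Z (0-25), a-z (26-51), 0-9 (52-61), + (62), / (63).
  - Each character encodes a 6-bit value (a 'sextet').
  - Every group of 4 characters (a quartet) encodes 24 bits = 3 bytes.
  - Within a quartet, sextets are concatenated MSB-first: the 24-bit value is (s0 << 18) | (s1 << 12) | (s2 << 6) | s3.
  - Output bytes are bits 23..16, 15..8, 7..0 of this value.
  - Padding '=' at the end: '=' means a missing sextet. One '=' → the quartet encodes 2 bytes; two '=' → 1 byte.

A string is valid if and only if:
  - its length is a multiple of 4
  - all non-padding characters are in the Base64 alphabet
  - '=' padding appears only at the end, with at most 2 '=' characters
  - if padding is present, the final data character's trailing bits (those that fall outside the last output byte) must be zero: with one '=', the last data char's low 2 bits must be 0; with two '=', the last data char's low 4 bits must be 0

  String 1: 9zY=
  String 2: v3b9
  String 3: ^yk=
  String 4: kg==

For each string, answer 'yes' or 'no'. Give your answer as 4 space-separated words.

String 1: '9zY=' → valid
String 2: 'v3b9' → valid
String 3: '^yk=' → invalid (bad char(s): ['^'])
String 4: 'kg==' → valid

Answer: yes yes no yes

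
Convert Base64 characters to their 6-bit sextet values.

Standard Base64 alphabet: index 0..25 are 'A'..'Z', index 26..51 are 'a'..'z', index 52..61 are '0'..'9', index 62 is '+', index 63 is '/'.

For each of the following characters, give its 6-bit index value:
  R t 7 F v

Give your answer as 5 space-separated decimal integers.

'R': A..Z range, ord('R') − ord('A') = 17
't': a..z range, 26 + ord('t') − ord('a') = 45
'7': 0..9 range, 52 + ord('7') − ord('0') = 59
'F': A..Z range, ord('F') − ord('A') = 5
'v': a..z range, 26 + ord('v') − ord('a') = 47

Answer: 17 45 59 5 47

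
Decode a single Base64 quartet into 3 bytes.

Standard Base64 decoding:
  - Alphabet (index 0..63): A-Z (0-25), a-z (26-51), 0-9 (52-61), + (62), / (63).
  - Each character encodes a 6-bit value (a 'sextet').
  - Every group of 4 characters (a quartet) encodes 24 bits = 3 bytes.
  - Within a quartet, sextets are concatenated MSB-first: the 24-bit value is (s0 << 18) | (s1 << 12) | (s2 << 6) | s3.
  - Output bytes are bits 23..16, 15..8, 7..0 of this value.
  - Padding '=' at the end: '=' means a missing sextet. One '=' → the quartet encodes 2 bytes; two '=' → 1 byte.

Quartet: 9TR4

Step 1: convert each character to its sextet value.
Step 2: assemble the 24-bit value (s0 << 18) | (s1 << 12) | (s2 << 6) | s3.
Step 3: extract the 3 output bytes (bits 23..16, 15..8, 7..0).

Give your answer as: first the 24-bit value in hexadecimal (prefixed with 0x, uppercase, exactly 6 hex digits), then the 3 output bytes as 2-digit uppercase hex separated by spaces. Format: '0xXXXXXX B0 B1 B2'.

Answer: 0xF53478 F5 34 78

Derivation:
Sextets: 9=61, T=19, R=17, 4=56
24-bit: (61<<18) | (19<<12) | (17<<6) | 56
      = 0xF40000 | 0x013000 | 0x000440 | 0x000038
      = 0xF53478
Bytes: (v>>16)&0xFF=F5, (v>>8)&0xFF=34, v&0xFF=78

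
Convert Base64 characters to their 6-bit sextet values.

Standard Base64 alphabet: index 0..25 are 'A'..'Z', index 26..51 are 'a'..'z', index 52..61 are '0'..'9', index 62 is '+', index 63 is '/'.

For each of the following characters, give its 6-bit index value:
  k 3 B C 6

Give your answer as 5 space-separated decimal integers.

Answer: 36 55 1 2 58

Derivation:
'k': a..z range, 26 + ord('k') − ord('a') = 36
'3': 0..9 range, 52 + ord('3') − ord('0') = 55
'B': A..Z range, ord('B') − ord('A') = 1
'C': A..Z range, ord('C') − ord('A') = 2
'6': 0..9 range, 52 + ord('6') − ord('0') = 58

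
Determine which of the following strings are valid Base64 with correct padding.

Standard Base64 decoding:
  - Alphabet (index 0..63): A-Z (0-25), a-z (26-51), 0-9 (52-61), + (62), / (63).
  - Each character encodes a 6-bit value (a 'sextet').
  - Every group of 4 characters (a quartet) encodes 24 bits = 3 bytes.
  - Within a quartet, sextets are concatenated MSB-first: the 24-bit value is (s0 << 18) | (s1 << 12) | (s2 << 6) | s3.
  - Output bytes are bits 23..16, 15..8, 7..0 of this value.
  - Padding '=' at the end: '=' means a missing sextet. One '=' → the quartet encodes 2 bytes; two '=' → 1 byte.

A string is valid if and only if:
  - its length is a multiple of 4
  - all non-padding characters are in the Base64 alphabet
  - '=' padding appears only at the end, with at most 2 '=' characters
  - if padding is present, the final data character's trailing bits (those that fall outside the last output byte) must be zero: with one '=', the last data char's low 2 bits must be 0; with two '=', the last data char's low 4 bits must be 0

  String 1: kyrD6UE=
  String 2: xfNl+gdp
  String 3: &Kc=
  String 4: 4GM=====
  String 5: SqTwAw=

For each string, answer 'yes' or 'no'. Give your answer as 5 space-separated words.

String 1: 'kyrD6UE=' → valid
String 2: 'xfNl+gdp' → valid
String 3: '&Kc=' → invalid (bad char(s): ['&'])
String 4: '4GM=====' → invalid (5 pad chars (max 2))
String 5: 'SqTwAw=' → invalid (len=7 not mult of 4)

Answer: yes yes no no no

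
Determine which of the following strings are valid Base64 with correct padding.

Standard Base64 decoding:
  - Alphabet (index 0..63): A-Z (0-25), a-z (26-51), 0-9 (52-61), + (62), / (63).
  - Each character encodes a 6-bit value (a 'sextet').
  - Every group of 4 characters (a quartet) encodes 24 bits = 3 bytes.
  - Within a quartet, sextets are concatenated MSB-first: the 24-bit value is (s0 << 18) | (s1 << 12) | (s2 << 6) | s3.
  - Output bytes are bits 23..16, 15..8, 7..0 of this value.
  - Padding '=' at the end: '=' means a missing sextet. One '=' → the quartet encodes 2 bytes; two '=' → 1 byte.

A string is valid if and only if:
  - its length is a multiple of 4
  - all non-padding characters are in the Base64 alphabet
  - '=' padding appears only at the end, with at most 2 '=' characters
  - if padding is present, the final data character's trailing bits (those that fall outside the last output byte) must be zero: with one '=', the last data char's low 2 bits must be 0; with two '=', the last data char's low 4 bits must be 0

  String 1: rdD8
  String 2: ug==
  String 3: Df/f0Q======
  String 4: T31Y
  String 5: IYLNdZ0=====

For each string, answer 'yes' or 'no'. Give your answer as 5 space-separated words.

Answer: yes yes no yes no

Derivation:
String 1: 'rdD8' → valid
String 2: 'ug==' → valid
String 3: 'Df/f0Q======' → invalid (6 pad chars (max 2))
String 4: 'T31Y' → valid
String 5: 'IYLNdZ0=====' → invalid (5 pad chars (max 2))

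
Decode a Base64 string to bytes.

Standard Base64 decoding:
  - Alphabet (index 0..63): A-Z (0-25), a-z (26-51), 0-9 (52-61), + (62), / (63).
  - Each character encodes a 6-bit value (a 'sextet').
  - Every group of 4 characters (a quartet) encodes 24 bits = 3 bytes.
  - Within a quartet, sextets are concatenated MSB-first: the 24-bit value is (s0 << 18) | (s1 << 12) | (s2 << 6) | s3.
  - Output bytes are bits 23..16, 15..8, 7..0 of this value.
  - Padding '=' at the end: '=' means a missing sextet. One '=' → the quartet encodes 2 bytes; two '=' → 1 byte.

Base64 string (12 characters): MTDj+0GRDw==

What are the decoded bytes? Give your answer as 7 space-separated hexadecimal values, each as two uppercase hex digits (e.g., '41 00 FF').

Answer: 31 30 E3 FB 41 91 0F

Derivation:
After char 0 ('M'=12): chars_in_quartet=1 acc=0xC bytes_emitted=0
After char 1 ('T'=19): chars_in_quartet=2 acc=0x313 bytes_emitted=0
After char 2 ('D'=3): chars_in_quartet=3 acc=0xC4C3 bytes_emitted=0
After char 3 ('j'=35): chars_in_quartet=4 acc=0x3130E3 -> emit 31 30 E3, reset; bytes_emitted=3
After char 4 ('+'=62): chars_in_quartet=1 acc=0x3E bytes_emitted=3
After char 5 ('0'=52): chars_in_quartet=2 acc=0xFB4 bytes_emitted=3
After char 6 ('G'=6): chars_in_quartet=3 acc=0x3ED06 bytes_emitted=3
After char 7 ('R'=17): chars_in_quartet=4 acc=0xFB4191 -> emit FB 41 91, reset; bytes_emitted=6
After char 8 ('D'=3): chars_in_quartet=1 acc=0x3 bytes_emitted=6
After char 9 ('w'=48): chars_in_quartet=2 acc=0xF0 bytes_emitted=6
Padding '==': partial quartet acc=0xF0 -> emit 0F; bytes_emitted=7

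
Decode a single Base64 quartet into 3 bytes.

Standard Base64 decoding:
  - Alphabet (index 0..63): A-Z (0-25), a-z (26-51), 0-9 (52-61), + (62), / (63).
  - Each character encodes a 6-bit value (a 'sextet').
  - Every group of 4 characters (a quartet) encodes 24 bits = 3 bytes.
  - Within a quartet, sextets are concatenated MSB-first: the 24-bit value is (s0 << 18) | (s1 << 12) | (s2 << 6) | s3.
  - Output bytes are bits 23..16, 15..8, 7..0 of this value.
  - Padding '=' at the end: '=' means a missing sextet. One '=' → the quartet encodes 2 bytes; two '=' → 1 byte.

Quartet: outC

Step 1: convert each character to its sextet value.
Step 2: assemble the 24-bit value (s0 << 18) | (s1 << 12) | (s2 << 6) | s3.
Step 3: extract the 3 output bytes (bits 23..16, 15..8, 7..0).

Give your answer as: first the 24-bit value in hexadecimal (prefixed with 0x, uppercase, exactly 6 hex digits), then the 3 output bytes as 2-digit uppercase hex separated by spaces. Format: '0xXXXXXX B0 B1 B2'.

Sextets: o=40, u=46, t=45, C=2
24-bit: (40<<18) | (46<<12) | (45<<6) | 2
      = 0xA00000 | 0x02E000 | 0x000B40 | 0x000002
      = 0xA2EB42
Bytes: (v>>16)&0xFF=A2, (v>>8)&0xFF=EB, v&0xFF=42

Answer: 0xA2EB42 A2 EB 42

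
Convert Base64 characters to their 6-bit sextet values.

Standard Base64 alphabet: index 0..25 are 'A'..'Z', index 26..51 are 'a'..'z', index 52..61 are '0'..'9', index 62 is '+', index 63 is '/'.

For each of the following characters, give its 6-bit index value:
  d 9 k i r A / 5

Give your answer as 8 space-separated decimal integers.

'd': a..z range, 26 + ord('d') − ord('a') = 29
'9': 0..9 range, 52 + ord('9') − ord('0') = 61
'k': a..z range, 26 + ord('k') − ord('a') = 36
'i': a..z range, 26 + ord('i') − ord('a') = 34
'r': a..z range, 26 + ord('r') − ord('a') = 43
'A': A..Z range, ord('A') − ord('A') = 0
'/': index 63
'5': 0..9 range, 52 + ord('5') − ord('0') = 57

Answer: 29 61 36 34 43 0 63 57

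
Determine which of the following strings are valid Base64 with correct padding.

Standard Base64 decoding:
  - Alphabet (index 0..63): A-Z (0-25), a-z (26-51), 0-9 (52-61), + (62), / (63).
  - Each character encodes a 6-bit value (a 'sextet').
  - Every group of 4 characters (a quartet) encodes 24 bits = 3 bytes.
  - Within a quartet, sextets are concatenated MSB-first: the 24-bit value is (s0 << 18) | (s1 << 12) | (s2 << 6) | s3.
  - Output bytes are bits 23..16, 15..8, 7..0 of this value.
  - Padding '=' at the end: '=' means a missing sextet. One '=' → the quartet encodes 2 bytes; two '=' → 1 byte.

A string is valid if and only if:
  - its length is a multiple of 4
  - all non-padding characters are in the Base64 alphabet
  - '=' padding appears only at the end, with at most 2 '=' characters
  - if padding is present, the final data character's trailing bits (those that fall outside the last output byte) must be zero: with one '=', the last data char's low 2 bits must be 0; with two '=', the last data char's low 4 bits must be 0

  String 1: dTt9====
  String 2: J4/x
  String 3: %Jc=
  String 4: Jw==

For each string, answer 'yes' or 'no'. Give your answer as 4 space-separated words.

Answer: no yes no yes

Derivation:
String 1: 'dTt9====' → invalid (4 pad chars (max 2))
String 2: 'J4/x' → valid
String 3: '%Jc=' → invalid (bad char(s): ['%'])
String 4: 'Jw==' → valid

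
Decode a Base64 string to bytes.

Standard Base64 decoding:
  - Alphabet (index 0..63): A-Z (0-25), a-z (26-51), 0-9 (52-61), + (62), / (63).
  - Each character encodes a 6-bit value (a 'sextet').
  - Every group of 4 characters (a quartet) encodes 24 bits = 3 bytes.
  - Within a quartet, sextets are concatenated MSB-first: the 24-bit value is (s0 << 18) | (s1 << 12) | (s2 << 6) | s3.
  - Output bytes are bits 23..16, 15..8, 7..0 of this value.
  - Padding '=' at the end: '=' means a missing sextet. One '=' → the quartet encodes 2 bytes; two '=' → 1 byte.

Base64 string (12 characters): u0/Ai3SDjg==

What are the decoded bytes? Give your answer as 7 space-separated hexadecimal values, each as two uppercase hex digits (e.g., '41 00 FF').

Answer: BB 4F C0 8B 74 83 8E

Derivation:
After char 0 ('u'=46): chars_in_quartet=1 acc=0x2E bytes_emitted=0
After char 1 ('0'=52): chars_in_quartet=2 acc=0xBB4 bytes_emitted=0
After char 2 ('/'=63): chars_in_quartet=3 acc=0x2ED3F bytes_emitted=0
After char 3 ('A'=0): chars_in_quartet=4 acc=0xBB4FC0 -> emit BB 4F C0, reset; bytes_emitted=3
After char 4 ('i'=34): chars_in_quartet=1 acc=0x22 bytes_emitted=3
After char 5 ('3'=55): chars_in_quartet=2 acc=0x8B7 bytes_emitted=3
After char 6 ('S'=18): chars_in_quartet=3 acc=0x22DD2 bytes_emitted=3
After char 7 ('D'=3): chars_in_quartet=4 acc=0x8B7483 -> emit 8B 74 83, reset; bytes_emitted=6
After char 8 ('j'=35): chars_in_quartet=1 acc=0x23 bytes_emitted=6
After char 9 ('g'=32): chars_in_quartet=2 acc=0x8E0 bytes_emitted=6
Padding '==': partial quartet acc=0x8E0 -> emit 8E; bytes_emitted=7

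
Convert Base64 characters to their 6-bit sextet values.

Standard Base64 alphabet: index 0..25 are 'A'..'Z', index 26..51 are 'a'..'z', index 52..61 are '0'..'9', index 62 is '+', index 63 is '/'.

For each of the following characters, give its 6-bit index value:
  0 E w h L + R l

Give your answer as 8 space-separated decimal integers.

Answer: 52 4 48 33 11 62 17 37

Derivation:
'0': 0..9 range, 52 + ord('0') − ord('0') = 52
'E': A..Z range, ord('E') − ord('A') = 4
'w': a..z range, 26 + ord('w') − ord('a') = 48
'h': a..z range, 26 + ord('h') − ord('a') = 33
'L': A..Z range, ord('L') − ord('A') = 11
'+': index 62
'R': A..Z range, ord('R') − ord('A') = 17
'l': a..z range, 26 + ord('l') − ord('a') = 37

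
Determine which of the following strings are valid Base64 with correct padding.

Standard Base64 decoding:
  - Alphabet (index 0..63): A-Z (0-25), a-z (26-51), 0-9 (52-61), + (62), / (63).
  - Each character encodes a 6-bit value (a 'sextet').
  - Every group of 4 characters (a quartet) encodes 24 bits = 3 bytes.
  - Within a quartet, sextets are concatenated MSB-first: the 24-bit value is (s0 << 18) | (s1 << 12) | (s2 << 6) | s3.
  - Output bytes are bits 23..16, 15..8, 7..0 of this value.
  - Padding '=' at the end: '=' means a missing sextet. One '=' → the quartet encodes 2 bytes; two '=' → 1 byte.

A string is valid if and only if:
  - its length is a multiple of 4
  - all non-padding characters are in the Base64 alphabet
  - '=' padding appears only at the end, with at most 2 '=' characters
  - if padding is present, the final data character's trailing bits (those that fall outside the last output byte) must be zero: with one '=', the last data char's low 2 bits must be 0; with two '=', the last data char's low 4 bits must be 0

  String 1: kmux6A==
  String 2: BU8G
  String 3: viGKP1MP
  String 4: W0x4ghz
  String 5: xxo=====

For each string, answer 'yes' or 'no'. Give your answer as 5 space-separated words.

Answer: yes yes yes no no

Derivation:
String 1: 'kmux6A==' → valid
String 2: 'BU8G' → valid
String 3: 'viGKP1MP' → valid
String 4: 'W0x4ghz' → invalid (len=7 not mult of 4)
String 5: 'xxo=====' → invalid (5 pad chars (max 2))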